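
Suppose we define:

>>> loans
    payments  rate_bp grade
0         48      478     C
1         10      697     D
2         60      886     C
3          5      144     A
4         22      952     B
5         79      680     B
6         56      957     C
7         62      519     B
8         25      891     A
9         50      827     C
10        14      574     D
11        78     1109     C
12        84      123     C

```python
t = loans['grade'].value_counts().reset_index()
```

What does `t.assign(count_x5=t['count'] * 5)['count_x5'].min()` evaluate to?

10

value_counts of grade:
grade
C    6
B    3
D    2
A    2
Name: count, dtype: int64
reset_index():
  grade  count
0     C      6
1     B      3
2     D      2
3     A      2
add column count_x5 = t['count'] * 5:
  grade  count  count_x5
0     C      6        30
1     B      3        15
2     D      2        10
3     A      2        10
Hence 10.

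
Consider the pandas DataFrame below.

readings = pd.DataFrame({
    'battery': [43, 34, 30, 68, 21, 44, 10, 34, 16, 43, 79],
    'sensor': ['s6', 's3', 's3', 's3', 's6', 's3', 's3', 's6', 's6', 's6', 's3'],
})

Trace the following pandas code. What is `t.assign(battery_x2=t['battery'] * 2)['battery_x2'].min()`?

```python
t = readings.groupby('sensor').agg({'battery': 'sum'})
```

group by sensor, sum of battery:
        battery
sensor         
s3          265
s6          157
add column battery_x2 = t['battery'] * 2:
        battery  battery_x2
sensor                     
s3          265         530
s6          157         314
The min of column 'battery_x2' is 314.

314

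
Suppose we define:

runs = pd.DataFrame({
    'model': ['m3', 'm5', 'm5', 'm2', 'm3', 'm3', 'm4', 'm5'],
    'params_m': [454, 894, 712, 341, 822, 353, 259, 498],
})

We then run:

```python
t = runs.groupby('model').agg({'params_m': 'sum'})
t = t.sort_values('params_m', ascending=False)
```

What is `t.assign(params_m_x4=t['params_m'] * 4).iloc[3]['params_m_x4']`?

1036

group by model, sum of params_m:
       params_m
model          
m2          341
m3         1629
m4          259
m5         2104
sort by params_m descending:
       params_m
model          
m5         2104
m3         1629
m2          341
m4          259
add column params_m_x4 = t['params_m'] * 4:
       params_m  params_m_x4
model                       
m5         2104         8416
m3         1629         6516
m2          341         1364
m4          259         1036
Taking the value at position 3, column 'params_m_x4' gives 1036.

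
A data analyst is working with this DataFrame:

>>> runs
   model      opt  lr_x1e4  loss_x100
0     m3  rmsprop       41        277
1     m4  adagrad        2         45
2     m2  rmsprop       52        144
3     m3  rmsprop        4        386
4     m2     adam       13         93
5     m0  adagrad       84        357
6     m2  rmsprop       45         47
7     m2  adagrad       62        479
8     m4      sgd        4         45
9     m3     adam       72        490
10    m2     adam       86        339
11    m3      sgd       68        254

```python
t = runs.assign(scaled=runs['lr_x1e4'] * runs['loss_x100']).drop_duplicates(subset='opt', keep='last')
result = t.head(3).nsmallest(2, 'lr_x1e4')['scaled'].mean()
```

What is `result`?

15906.5

add column scaled = runs['lr_x1e4'] * runs['loss_x100']:
   model      opt  lr_x1e4  loss_x100  scaled
0     m3  rmsprop       41        277   11357
1     m4  adagrad        2         45      90
2     m2  rmsprop       52        144    7488
3     m3  rmsprop        4        386    1544
4     m2     adam       13         93    1209
5     m0  adagrad       84        357   29988
6     m2  rmsprop       45         47    2115
7     m2  adagrad       62        479   29698
8     m4      sgd        4         45     180
9     m3     adam       72        490   35280
10    m2     adam       86        339   29154
11    m3      sgd       68        254   17272
drop duplicate opt (keep=last):
   model      opt  lr_x1e4  loss_x100  scaled
6     m2  rmsprop       45         47    2115
7     m2  adagrad       62        479   29698
10    m2     adam       86        339   29154
11    m3      sgd       68        254   17272
take first 3 rows:
   model      opt  lr_x1e4  loss_x100  scaled
6     m2  rmsprop       45         47    2115
7     m2  adagrad       62        479   29698
10    m2     adam       86        339   29154
take 2 rows with smallest lr_x1e4:
  model      opt  lr_x1e4  loss_x100  scaled
6    m2  rmsprop       45         47    2115
7    m2  adagrad       62        479   29698
Taking the mean of column 'scaled' gives 15906.5.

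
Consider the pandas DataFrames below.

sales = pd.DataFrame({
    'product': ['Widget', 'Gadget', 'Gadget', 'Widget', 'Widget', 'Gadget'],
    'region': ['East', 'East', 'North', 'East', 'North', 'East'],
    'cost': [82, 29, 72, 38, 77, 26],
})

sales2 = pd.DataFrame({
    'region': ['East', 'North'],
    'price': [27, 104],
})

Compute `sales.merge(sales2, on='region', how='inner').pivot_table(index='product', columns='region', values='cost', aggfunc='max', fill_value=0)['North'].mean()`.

merge on 'region' (how='inner') → 6 rows:
  product region  cost  price
0  Widget   East    82     27
1  Gadget   East    29     27
2  Gadget  North    72    104
3  Widget   East    38     27
4  Widget  North    77    104
5  Gadget   East    26     27
pivot: rows=product, cols=region, max(cost):
region   East  North
product             
Gadget     29     72
Widget     82     77
Hence 74.5.

74.5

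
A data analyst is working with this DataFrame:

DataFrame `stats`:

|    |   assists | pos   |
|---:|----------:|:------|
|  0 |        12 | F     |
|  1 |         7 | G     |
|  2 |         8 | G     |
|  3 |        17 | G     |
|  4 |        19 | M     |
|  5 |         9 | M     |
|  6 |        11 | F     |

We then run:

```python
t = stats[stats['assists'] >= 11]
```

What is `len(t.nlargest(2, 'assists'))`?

filter rows where assists >= 11:
   assists pos
0       12   F
3       17   G
4       19   M
6       11   F
take 2 rows with largest assists:
   assists pos
4       19   M
3       17   G
Taking the number of rows gives 2.

2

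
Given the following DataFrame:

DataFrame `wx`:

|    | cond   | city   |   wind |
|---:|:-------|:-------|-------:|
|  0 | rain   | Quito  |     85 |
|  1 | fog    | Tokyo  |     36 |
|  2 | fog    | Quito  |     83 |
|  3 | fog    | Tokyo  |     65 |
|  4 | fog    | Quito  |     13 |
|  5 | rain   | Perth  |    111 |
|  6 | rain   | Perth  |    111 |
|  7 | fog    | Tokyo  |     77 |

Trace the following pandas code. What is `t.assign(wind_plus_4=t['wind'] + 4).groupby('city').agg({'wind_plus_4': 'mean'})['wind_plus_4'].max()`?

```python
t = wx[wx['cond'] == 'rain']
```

115.0

filter rows where cond == 'rain':
   cond   city  wind
0  rain  Quito    85
5  rain  Perth   111
6  rain  Perth   111
add column wind_plus_4 = t['wind'] + 4:
   cond   city  wind  wind_plus_4
0  rain  Quito    85           89
5  rain  Perth   111          115
6  rain  Perth   111          115
group by city, mean of wind_plus_4:
       wind_plus_4
city              
Perth        115.0
Quito         89.0
So max() = 115.0.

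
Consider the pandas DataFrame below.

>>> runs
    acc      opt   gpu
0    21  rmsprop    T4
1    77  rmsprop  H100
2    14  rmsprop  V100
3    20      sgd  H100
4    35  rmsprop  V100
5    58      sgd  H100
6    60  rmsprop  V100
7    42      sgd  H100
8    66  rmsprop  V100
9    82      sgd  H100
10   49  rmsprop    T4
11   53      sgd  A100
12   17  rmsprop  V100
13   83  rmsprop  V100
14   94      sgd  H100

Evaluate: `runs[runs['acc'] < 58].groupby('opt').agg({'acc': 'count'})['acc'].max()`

filter rows where acc < 58:
    acc      opt   gpu
0    21  rmsprop    T4
2    14  rmsprop  V100
3    20      sgd  H100
4    35  rmsprop  V100
7    42      sgd  H100
10   49  rmsprop    T4
11   53      sgd  A100
12   17  rmsprop  V100
group by opt, count of acc:
         acc
opt         
rmsprop    5
sgd        3
Then the max of column 'acc': 5

5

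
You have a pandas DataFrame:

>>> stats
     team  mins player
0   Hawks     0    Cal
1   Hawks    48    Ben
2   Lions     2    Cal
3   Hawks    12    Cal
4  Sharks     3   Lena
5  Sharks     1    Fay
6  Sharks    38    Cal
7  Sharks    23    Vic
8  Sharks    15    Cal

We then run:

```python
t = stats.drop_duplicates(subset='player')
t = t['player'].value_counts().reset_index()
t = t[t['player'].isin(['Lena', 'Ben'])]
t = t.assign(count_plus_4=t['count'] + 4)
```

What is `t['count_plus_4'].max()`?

drop duplicate player (keep=first):
     team  mins player
0   Hawks     0    Cal
1   Hawks    48    Ben
4  Sharks     3   Lena
5  Sharks     1    Fay
7  Sharks    23    Vic
value_counts of player:
player
Cal     1
Ben     1
Lena    1
Fay     1
Vic     1
Name: count, dtype: int64
reset_index():
  player  count
0    Cal      1
1    Ben      1
2   Lena      1
3    Fay      1
4    Vic      1
filter rows where player in ['Lena', 'Ben']:
  player  count
1    Ben      1
2   Lena      1
add column count_plus_4 = t['count'] + 4:
  player  count  count_plus_4
1    Ben      1             5
2   Lena      1             5

5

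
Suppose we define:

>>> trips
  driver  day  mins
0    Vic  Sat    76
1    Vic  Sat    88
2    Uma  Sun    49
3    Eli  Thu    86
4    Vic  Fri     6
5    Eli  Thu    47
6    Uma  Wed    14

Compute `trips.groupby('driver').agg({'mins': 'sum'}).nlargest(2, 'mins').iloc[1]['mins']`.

133

group by driver, sum of mins:
        mins
driver      
Eli      133
Uma       63
Vic      170
take 2 rows with largest mins:
        mins
driver      
Vic      170
Eli      133
Finally, value at position 1, column 'mins' = 133.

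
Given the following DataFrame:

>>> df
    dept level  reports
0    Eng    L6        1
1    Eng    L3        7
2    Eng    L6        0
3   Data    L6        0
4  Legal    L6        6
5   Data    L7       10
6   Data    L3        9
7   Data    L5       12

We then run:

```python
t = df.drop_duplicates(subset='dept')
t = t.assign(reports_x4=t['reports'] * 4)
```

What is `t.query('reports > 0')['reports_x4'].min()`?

4

drop duplicate dept (keep=first):
    dept level  reports
0    Eng    L6        1
3   Data    L6        0
4  Legal    L6        6
add column reports_x4 = t['reports'] * 4:
    dept level  reports  reports_x4
0    Eng    L6        1           4
3   Data    L6        0           0
4  Legal    L6        6          24
filter rows where reports > 0:
    dept level  reports  reports_x4
0    Eng    L6        1           4
4  Legal    L6        6          24
So min() = 4.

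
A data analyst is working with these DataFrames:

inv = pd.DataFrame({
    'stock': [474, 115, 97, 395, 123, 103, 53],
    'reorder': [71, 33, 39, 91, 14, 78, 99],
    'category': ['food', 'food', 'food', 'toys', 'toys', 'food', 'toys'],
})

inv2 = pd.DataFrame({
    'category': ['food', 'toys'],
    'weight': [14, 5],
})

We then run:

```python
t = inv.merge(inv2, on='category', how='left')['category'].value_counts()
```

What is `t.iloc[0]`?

merge on 'category' (how='left') → 7 rows:
   stock  reorder category  weight
0    474       71     food      14
1    115       33     food      14
2     97       39     food      14
3    395       91     toys       5
4    123       14     toys       5
5    103       78     food      14
6     53       99     toys       5
value_counts of category:
category
food    4
toys    3
Name: count, dtype: int64
Then the value at position 0: 4

4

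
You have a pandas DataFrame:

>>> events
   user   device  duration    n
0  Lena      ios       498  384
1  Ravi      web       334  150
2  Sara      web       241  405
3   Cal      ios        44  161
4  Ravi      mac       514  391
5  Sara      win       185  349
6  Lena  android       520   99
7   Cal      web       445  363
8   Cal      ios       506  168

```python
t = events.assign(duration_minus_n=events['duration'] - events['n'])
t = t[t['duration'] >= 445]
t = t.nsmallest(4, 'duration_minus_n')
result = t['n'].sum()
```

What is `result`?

add column duration_minus_n = events['duration'] - events['n']:
   user   device  duration    n  duration_minus_n
0  Lena      ios       498  384               114
1  Ravi      web       334  150               184
2  Sara      web       241  405              -164
3   Cal      ios        44  161              -117
4  Ravi      mac       514  391               123
5  Sara      win       185  349              -164
6  Lena  android       520   99               421
7   Cal      web       445  363                82
8   Cal      ios       506  168               338
filter rows where duration >= 445:
   user   device  duration    n  duration_minus_n
0  Lena      ios       498  384               114
4  Ravi      mac       514  391               123
6  Lena  android       520   99               421
7   Cal      web       445  363                82
8   Cal      ios       506  168               338
take 4 rows with smallest duration_minus_n:
   user device  duration    n  duration_minus_n
7   Cal    web       445  363                82
0  Lena    ios       498  384               114
4  Ravi    mac       514  391               123
8   Cal    ios       506  168               338
So sum() = 1306.

1306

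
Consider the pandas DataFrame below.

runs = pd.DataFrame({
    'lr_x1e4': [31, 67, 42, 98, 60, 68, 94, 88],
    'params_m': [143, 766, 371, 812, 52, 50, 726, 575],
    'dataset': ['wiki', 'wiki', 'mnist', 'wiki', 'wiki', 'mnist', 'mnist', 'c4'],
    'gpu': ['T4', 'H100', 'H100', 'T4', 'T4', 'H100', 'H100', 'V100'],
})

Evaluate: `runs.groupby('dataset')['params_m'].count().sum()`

group by dataset, count of params_m:
dataset
c4       1
mnist    3
wiki     4
Name: params_m, dtype: int64
Finally, sum of the resulting series = 8.

8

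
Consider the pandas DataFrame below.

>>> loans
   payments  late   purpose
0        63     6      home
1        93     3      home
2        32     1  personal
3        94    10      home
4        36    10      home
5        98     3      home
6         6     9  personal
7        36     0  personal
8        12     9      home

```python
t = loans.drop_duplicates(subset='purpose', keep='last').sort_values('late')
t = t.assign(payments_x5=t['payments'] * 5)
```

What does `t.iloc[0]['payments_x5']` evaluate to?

drop duplicate purpose (keep=last):
   payments  late   purpose
7        36     0  personal
8        12     9      home
sort by late:
   payments  late   purpose
7        36     0  personal
8        12     9      home
add column payments_x5 = t['payments'] * 5:
   payments  late   purpose  payments_x5
7        36     0  personal          180
8        12     9      home           60
Taking the value at position 0, column 'payments_x5' gives 180.

180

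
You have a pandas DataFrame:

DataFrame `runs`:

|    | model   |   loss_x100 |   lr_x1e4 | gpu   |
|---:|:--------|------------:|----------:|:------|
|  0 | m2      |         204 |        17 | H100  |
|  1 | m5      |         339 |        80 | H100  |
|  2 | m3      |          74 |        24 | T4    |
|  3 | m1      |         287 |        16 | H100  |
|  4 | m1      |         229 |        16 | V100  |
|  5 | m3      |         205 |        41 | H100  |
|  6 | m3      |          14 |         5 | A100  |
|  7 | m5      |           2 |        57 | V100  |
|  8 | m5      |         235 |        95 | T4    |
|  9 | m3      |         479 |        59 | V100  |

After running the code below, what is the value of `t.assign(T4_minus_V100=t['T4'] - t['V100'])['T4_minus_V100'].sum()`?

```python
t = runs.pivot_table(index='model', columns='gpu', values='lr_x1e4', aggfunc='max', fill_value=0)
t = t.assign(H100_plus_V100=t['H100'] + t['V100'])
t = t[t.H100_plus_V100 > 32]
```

pivot: rows=model, cols=gpu, max(lr_x1e4):
gpu    A100  H100  T4  V100
model                      
m1        0    16   0    16
m2        0    17   0     0
m3        5    41  24    59
m5        0    80  95    57
add column H100_plus_V100 = t['H100'] + t['V100']:
gpu    A100  H100  T4  V100  H100_plus_V100
model                                      
m1        0    16   0    16              32
m2        0    17   0     0              17
m3        5    41  24    59             100
m5        0    80  95    57             137
filter rows where H100_plus_V100 > 32:
gpu    A100  H100  T4  V100  H100_plus_V100
model                                      
m3        5    41  24    59             100
m5        0    80  95    57             137
add column T4_minus_V100 = t['T4'] - t['V100']:
gpu    A100  H100  T4  V100  H100_plus_V100  T4_minus_V100
model                                                     
m3        5    41  24    59             100            -35
m5        0    80  95    57             137             38

3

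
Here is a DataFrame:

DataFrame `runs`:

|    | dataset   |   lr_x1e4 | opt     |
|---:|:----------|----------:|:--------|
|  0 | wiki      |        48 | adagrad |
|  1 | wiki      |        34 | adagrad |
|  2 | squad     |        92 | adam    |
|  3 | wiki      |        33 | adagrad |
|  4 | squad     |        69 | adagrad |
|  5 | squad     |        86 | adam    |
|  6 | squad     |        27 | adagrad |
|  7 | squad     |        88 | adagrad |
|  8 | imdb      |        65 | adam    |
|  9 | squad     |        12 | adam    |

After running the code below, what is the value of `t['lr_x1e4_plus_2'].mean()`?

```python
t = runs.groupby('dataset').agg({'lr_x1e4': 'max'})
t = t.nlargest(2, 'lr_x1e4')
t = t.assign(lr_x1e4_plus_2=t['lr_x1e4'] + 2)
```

group by dataset, max of lr_x1e4:
         lr_x1e4
dataset         
imdb          65
squad         92
wiki          48
take 2 rows with largest lr_x1e4:
         lr_x1e4
dataset         
squad         92
imdb          65
add column lr_x1e4_plus_2 = t['lr_x1e4'] + 2:
         lr_x1e4  lr_x1e4_plus_2
dataset                         
squad         92              94
imdb          65              67
The mean of column 'lr_x1e4_plus_2' is 80.5.

80.5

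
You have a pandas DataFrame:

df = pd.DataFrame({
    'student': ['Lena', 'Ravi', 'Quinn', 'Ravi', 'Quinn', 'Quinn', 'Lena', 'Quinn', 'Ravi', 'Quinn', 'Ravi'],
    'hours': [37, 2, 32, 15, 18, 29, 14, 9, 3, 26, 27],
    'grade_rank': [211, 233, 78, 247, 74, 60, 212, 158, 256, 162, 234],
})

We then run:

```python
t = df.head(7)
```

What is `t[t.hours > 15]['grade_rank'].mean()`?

105.75

take first 7 rows:
  student  hours  grade_rank
0    Lena     37         211
1    Ravi      2         233
2   Quinn     32          78
3    Ravi     15         247
4   Quinn     18          74
5   Quinn     29          60
6    Lena     14         212
filter rows where hours > 15:
  student  hours  grade_rank
0    Lena     37         211
2   Quinn     32          78
4   Quinn     18          74
5   Quinn     29          60
So mean() = 105.75.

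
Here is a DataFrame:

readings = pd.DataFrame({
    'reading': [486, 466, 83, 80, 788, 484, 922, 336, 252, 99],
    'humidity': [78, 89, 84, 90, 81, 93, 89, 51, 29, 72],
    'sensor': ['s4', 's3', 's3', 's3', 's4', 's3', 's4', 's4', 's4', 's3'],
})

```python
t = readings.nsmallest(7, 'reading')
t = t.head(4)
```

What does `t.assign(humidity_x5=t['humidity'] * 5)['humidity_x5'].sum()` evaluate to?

1375

take 7 rows with smallest reading:
   reading  humidity sensor
3       80        90     s3
2       83        84     s3
9       99        72     s3
8      252        29     s4
7      336        51     s4
1      466        89     s3
5      484        93     s3
take first 4 rows:
   reading  humidity sensor
3       80        90     s3
2       83        84     s3
9       99        72     s3
8      252        29     s4
add column humidity_x5 = t['humidity'] * 5:
   reading  humidity sensor  humidity_x5
3       80        90     s3          450
2       83        84     s3          420
9       99        72     s3          360
8      252        29     s4          145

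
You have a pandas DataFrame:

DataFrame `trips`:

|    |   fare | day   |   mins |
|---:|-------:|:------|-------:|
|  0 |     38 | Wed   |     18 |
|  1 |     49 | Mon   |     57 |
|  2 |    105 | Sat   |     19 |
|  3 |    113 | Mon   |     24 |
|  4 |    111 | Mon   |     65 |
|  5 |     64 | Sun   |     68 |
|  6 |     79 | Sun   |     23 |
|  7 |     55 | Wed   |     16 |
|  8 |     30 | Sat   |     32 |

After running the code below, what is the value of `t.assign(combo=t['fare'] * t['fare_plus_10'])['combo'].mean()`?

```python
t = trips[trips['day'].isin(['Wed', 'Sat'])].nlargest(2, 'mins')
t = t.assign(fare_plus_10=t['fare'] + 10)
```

6637.5

filter rows where day in ['Wed', 'Sat']:
   fare  day  mins
0    38  Wed    18
2   105  Sat    19
7    55  Wed    16
8    30  Sat    32
take 2 rows with largest mins:
   fare  day  mins
8    30  Sat    32
2   105  Sat    19
add column fare_plus_10 = t['fare'] + 10:
   fare  day  mins  fare_plus_10
8    30  Sat    32            40
2   105  Sat    19           115
add column combo = t['fare'] * t['fare_plus_10']:
   fare  day  mins  fare_plus_10  combo
8    30  Sat    32            40   1200
2   105  Sat    19           115  12075
mean of column 'combo' → 6637.5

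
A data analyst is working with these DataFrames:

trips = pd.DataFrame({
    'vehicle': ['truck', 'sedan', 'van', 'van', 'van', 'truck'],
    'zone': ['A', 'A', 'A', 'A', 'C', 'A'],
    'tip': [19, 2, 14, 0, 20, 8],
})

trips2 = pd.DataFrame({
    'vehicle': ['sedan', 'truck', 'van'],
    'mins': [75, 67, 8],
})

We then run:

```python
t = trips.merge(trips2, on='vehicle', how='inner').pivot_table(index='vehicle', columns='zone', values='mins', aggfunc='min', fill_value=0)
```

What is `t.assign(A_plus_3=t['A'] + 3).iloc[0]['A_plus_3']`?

merge on 'vehicle' (how='inner') → 6 rows:
  vehicle zone  tip  mins
0   truck    A   19    67
1   sedan    A    2    75
2     van    A   14     8
3     van    A    0     8
4     van    C   20     8
5   truck    A    8    67
pivot: rows=vehicle, cols=zone, min(mins):
zone      A  C
vehicle       
sedan    75  0
truck    67  0
van       8  8
add column A_plus_3 = t['A'] + 3:
zone      A  C  A_plus_3
vehicle                 
sedan    75  0        78
truck    67  0        70
van       8  8        11
value at position 0, column 'A_plus_3' → 78

78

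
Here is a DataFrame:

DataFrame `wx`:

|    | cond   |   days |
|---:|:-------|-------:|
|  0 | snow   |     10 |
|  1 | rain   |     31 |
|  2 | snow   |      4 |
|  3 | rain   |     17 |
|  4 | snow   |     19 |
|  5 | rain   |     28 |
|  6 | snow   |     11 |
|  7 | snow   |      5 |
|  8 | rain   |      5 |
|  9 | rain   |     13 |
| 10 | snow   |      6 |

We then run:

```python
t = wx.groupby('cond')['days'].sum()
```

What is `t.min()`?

55

group by cond, sum of days:
cond
rain    94
snow    55
Name: days, dtype: int64
Reading off the min of the resulting series, we get 55.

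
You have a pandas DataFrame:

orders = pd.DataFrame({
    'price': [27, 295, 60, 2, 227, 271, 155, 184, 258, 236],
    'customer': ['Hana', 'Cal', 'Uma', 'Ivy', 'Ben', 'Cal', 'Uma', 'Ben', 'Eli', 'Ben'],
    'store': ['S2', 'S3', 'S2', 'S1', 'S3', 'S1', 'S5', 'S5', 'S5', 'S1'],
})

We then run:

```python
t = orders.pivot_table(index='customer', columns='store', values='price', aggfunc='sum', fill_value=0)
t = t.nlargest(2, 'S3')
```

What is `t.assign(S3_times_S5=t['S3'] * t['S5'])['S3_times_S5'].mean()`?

20884.0

pivot: rows=customer, cols=store, sum(price):
store      S1  S2   S3   S5
customer                   
Ben       236   0  227  184
Cal       271   0  295    0
Eli         0   0    0  258
Hana        0  27    0    0
Ivy         2   0    0    0
Uma         0  60    0  155
take 2 rows with largest S3:
store      S1  S2   S3   S5
customer                   
Cal       271   0  295    0
Ben       236   0  227  184
add column S3_times_S5 = t['S3'] * t['S5']:
store      S1  S2   S3   S5  S3_times_S5
customer                                
Cal       271   0  295    0            0
Ben       236   0  227  184        41768
Reading off the mean of column 'S3_times_S5', we get 20884.0.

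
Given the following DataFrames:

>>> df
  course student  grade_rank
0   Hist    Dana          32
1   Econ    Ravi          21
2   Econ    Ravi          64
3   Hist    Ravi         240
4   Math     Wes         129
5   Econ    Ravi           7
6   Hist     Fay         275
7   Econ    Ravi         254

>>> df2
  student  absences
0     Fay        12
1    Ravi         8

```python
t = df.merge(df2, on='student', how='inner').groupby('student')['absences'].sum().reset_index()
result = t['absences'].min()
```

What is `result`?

12

merge on 'student' (how='inner') → 6 rows:
  course student  grade_rank  absences
0   Econ    Ravi          21         8
1   Econ    Ravi          64         8
2   Hist    Ravi         240         8
3   Econ    Ravi           7         8
4   Hist     Fay         275        12
5   Econ    Ravi         254         8
group by student, sum of absences:
student
Fay     12
Ravi    40
Name: absences, dtype: int64
reset_index():
  student  absences
0     Fay        12
1    Ravi        40
min of column 'absences' → 12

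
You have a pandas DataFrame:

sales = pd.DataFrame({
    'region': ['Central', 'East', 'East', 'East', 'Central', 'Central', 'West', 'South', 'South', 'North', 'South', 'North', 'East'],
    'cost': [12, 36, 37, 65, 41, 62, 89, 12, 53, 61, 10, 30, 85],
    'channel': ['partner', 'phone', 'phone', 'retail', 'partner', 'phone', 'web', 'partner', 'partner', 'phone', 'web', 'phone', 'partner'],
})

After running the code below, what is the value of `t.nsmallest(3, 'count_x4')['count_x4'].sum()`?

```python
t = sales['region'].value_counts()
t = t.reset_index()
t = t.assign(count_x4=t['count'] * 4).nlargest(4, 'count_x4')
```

32

value_counts of region:
region
East       4
Central    3
South      3
North      2
West       1
Name: count, dtype: int64
reset_index():
    region  count
0     East      4
1  Central      3
2    South      3
3    North      2
4     West      1
add column count_x4 = t['count'] * 4:
    region  count  count_x4
0     East      4        16
1  Central      3        12
2    South      3        12
3    North      2         8
4     West      1         4
take 4 rows with largest count_x4:
    region  count  count_x4
0     East      4        16
1  Central      3        12
2    South      3        12
3    North      2         8
take 3 rows with smallest count_x4:
    region  count  count_x4
3    North      2         8
1  Central      3        12
2    South      3        12
Hence 32.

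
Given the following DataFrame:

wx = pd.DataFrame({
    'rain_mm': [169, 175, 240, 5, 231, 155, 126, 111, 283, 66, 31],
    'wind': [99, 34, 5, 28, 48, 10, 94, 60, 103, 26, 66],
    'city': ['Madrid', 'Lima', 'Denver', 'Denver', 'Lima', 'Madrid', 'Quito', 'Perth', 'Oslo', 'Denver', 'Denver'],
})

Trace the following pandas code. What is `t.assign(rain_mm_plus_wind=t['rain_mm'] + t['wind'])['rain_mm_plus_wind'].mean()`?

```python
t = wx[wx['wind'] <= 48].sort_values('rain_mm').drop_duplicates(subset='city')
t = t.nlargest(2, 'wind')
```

filter rows where wind <= 48:
   rain_mm  wind    city
1      175    34    Lima
2      240     5  Denver
3        5    28  Denver
4      231    48    Lima
5      155    10  Madrid
9       66    26  Denver
sort by rain_mm:
   rain_mm  wind    city
3        5    28  Denver
9       66    26  Denver
5      155    10  Madrid
1      175    34    Lima
4      231    48    Lima
2      240     5  Denver
drop duplicate city (keep=first):
   rain_mm  wind    city
3        5    28  Denver
5      155    10  Madrid
1      175    34    Lima
take 2 rows with largest wind:
   rain_mm  wind    city
1      175    34    Lima
3        5    28  Denver
add column rain_mm_plus_wind = t['rain_mm'] + t['wind']:
   rain_mm  wind    city  rain_mm_plus_wind
1      175    34    Lima                209
3        5    28  Denver                 33
mean of column 'rain_mm_plus_wind' → 121.0

121.0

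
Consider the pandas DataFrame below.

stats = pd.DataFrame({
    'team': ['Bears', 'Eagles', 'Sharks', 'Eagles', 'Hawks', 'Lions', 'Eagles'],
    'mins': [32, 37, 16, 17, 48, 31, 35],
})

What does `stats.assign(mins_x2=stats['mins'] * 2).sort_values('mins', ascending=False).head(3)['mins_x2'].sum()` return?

240

add column mins_x2 = stats['mins'] * 2:
     team  mins  mins_x2
0   Bears    32       64
1  Eagles    37       74
2  Sharks    16       32
3  Eagles    17       34
4   Hawks    48       96
5   Lions    31       62
6  Eagles    35       70
sort by mins descending:
     team  mins  mins_x2
4   Hawks    48       96
1  Eagles    37       74
6  Eagles    35       70
0   Bears    32       64
5   Lions    31       62
3  Eagles    17       34
2  Sharks    16       32
take first 3 rows:
     team  mins  mins_x2
4   Hawks    48       96
1  Eagles    37       74
6  Eagles    35       70
The sum of column 'mins_x2' is 240.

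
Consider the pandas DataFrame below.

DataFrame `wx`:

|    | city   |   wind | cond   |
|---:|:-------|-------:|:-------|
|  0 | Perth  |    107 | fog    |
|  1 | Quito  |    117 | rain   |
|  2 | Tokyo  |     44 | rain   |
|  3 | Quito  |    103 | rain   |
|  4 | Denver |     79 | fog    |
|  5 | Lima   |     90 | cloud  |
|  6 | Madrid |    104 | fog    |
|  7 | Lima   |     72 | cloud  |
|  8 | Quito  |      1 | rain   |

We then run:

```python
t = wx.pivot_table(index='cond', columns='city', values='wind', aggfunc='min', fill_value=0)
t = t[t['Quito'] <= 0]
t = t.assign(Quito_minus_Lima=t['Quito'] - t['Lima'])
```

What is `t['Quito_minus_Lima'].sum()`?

-72

pivot: rows=cond, cols=city, min(wind):
city   Denver  Lima  Madrid  Perth  Quito  Tokyo
cond                                            
cloud       0    72       0      0      0      0
fog        79     0     104    107      0      0
rain        0     0       0      0      1     44
filter rows where Quito <= 0:
city   Denver  Lima  Madrid  Perth  Quito  Tokyo
cond                                            
cloud       0    72       0      0      0      0
fog        79     0     104    107      0      0
add column Quito_minus_Lima = t['Quito'] - t['Lima']:
city   Denver  Lima  Madrid  Perth  Quito  Tokyo  Quito_minus_Lima
cond                                                              
cloud       0    72       0      0      0      0               -72
fog        79     0     104    107      0      0                 0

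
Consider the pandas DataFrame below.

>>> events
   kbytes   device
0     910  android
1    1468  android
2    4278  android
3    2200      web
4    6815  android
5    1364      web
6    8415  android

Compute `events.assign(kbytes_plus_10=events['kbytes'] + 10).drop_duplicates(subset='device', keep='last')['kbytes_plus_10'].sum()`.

add column kbytes_plus_10 = events['kbytes'] + 10:
   kbytes   device  kbytes_plus_10
0     910  android             920
1    1468  android            1478
2    4278  android            4288
3    2200      web            2210
4    6815  android            6825
5    1364      web            1374
6    8415  android            8425
drop duplicate device (keep=last):
   kbytes   device  kbytes_plus_10
5    1364      web            1374
6    8415  android            8425
Finally, sum of column 'kbytes_plus_10' = 9799.

9799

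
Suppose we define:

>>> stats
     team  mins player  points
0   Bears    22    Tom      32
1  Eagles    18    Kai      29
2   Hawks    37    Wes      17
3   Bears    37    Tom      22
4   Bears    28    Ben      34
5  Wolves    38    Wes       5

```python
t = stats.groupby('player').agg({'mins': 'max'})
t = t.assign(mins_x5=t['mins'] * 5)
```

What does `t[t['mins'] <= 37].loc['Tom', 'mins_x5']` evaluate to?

group by player, max of mins:
        mins
player      
Ben       28
Kai       18
Tom       37
Wes       38
add column mins_x5 = t['mins'] * 5:
        mins  mins_x5
player               
Ben       28      140
Kai       18       90
Tom       37      185
Wes       38      190
filter rows where mins <= 37:
        mins  mins_x5
player               
Ben       28      140
Kai       18       90
Tom       37      185

185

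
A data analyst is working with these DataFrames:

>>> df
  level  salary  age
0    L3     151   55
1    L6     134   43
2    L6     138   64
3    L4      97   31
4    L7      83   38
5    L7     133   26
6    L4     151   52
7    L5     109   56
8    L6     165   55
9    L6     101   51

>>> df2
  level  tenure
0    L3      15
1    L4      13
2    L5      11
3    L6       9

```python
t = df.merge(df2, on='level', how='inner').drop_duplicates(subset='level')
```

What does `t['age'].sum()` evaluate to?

merge on 'level' (how='inner') → 8 rows:
  level  salary  age  tenure
0    L3     151   55      15
1    L6     134   43       9
2    L6     138   64       9
3    L4      97   31      13
4    L4     151   52      13
5    L5     109   56      11
6    L6     165   55       9
7    L6     101   51       9
drop duplicate level (keep=first):
  level  salary  age  tenure
0    L3     151   55      15
1    L6     134   43       9
3    L4      97   31      13
5    L5     109   56      11

185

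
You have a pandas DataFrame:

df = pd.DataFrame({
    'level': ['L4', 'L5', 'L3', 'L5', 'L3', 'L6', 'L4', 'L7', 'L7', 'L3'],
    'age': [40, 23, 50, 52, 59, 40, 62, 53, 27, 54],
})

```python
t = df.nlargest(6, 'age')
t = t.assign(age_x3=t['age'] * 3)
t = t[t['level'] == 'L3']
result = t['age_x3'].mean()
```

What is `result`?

take 6 rows with largest age:
  level  age
6    L4   62
4    L3   59
9    L3   54
7    L7   53
3    L5   52
2    L3   50
add column age_x3 = t['age'] * 3:
  level  age  age_x3
6    L4   62     186
4    L3   59     177
9    L3   54     162
7    L7   53     159
3    L5   52     156
2    L3   50     150
filter rows where level == 'L3':
  level  age  age_x3
4    L3   59     177
9    L3   54     162
2    L3   50     150

163.0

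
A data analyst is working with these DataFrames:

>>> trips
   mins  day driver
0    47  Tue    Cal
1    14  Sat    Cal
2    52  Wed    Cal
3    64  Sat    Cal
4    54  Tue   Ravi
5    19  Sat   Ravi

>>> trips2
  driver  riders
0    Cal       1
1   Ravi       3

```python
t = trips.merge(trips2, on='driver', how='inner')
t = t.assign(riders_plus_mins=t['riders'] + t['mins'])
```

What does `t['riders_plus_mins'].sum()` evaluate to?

merge on 'driver' (how='inner') → 6 rows:
   mins  day driver  riders
0    47  Tue    Cal       1
1    14  Sat    Cal       1
2    52  Wed    Cal       1
3    64  Sat    Cal       1
4    54  Tue   Ravi       3
5    19  Sat   Ravi       3
add column riders_plus_mins = t['riders'] + t['mins']:
   mins  day driver  riders  riders_plus_mins
0    47  Tue    Cal       1                48
1    14  Sat    Cal       1                15
2    52  Wed    Cal       1                53
3    64  Sat    Cal       1                65
4    54  Tue   Ravi       3                57
5    19  Sat   Ravi       3                22

260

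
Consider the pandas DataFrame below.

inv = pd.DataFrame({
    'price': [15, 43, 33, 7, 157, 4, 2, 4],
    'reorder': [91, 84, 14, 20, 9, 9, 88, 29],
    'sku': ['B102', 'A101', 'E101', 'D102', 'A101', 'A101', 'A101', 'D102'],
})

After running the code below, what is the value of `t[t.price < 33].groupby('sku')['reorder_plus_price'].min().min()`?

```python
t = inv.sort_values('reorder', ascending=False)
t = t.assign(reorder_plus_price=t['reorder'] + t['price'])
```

13

sort by reorder descending:
   price  reorder   sku
0     15       91  B102
6      2       88  A101
1     43       84  A101
7      4       29  D102
3      7       20  D102
2     33       14  E101
4    157        9  A101
5      4        9  A101
add column reorder_plus_price = t['reorder'] + t['price']:
   price  reorder   sku  reorder_plus_price
0     15       91  B102                 106
6      2       88  A101                  90
1     43       84  A101                 127
7      4       29  D102                  33
3      7       20  D102                  27
2     33       14  E101                  47
4    157        9  A101                 166
5      4        9  A101                  13
filter rows where price < 33:
   price  reorder   sku  reorder_plus_price
0     15       91  B102                 106
6      2       88  A101                  90
7      4       29  D102                  33
3      7       20  D102                  27
5      4        9  A101                  13
group by sku, min of reorder_plus_price:
sku
A101     13
B102    106
D102     27
Name: reorder_plus_price, dtype: int64
Hence 13.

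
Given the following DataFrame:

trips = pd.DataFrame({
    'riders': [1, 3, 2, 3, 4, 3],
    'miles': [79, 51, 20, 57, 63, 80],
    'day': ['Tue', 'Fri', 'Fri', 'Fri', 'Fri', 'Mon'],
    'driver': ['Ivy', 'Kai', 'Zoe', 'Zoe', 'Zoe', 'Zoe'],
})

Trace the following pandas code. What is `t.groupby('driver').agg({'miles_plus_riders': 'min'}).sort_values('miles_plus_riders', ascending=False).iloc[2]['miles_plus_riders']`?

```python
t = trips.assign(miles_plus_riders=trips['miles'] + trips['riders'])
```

add column miles_plus_riders = trips['miles'] + trips['riders']:
   riders  miles  day driver  miles_plus_riders
0       1     79  Tue    Ivy                 80
1       3     51  Fri    Kai                 54
2       2     20  Fri    Zoe                 22
3       3     57  Fri    Zoe                 60
4       4     63  Fri    Zoe                 67
5       3     80  Mon    Zoe                 83
group by driver, min of miles_plus_riders:
        miles_plus_riders
driver                   
Ivy                    80
Kai                    54
Zoe                    22
sort by miles_plus_riders descending:
        miles_plus_riders
driver                   
Ivy                    80
Kai                    54
Zoe                    22

22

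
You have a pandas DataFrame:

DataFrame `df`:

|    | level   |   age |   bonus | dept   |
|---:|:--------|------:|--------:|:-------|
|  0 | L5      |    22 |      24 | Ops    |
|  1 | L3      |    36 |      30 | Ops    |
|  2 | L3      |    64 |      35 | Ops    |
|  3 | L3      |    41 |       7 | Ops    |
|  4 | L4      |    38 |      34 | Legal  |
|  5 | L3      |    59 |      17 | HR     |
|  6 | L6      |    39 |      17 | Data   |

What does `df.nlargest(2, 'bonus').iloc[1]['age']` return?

take 2 rows with largest bonus:
  level  age  bonus   dept
2    L3   64     35    Ops
4    L4   38     34  Legal
Finally, value at position 1, column 'age' = 38.

38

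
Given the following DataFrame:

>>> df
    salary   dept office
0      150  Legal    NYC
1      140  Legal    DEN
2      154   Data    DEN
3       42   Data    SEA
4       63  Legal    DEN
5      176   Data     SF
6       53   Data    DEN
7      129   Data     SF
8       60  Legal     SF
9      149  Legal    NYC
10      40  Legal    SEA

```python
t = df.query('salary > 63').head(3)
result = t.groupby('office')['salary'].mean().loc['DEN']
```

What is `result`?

filter rows where salary > 63:
   salary   dept office
0     150  Legal    NYC
1     140  Legal    DEN
2     154   Data    DEN
5     176   Data     SF
7     129   Data     SF
9     149  Legal    NYC
take first 3 rows:
   salary   dept office
0     150  Legal    NYC
1     140  Legal    DEN
2     154   Data    DEN
group by office, mean of salary:
office
DEN    147.0
NYC    150.0
Name: salary, dtype: float64
Finally, value at index 'DEN' = 147.0.

147.0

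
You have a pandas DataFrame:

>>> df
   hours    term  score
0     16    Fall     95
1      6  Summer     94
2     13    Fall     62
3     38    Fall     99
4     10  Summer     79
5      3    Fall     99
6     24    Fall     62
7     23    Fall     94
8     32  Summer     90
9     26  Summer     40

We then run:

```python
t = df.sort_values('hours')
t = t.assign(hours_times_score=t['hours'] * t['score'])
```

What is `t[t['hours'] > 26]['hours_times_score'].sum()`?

sort by hours:
   hours    term  score
5      3    Fall     99
1      6  Summer     94
4     10  Summer     79
2     13    Fall     62
0     16    Fall     95
7     23    Fall     94
6     24    Fall     62
9     26  Summer     40
8     32  Summer     90
3     38    Fall     99
add column hours_times_score = t['hours'] * t['score']:
   hours    term  score  hours_times_score
5      3    Fall     99                297
1      6  Summer     94                564
4     10  Summer     79                790
2     13    Fall     62                806
0     16    Fall     95               1520
7     23    Fall     94               2162
6     24    Fall     62               1488
9     26  Summer     40               1040
8     32  Summer     90               2880
3     38    Fall     99               3762
filter rows where hours > 26:
   hours    term  score  hours_times_score
8     32  Summer     90               2880
3     38    Fall     99               3762
Then the sum of column 'hours_times_score': 6642

6642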